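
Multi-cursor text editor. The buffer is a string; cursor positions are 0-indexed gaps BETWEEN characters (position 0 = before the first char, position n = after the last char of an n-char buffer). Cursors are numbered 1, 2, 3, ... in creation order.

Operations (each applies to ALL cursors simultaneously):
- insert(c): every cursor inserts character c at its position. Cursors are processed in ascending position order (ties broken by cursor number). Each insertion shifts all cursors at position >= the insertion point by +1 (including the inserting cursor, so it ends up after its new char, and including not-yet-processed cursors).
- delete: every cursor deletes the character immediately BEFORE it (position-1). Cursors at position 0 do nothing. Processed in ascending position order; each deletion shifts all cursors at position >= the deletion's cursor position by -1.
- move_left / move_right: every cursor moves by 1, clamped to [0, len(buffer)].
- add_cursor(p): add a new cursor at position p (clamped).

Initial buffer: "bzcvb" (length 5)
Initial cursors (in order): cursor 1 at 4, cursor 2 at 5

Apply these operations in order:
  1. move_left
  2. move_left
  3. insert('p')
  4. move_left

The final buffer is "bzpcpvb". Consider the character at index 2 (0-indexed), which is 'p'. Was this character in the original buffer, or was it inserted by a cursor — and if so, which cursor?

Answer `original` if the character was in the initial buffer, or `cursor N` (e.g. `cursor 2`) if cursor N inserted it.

After op 1 (move_left): buffer="bzcvb" (len 5), cursors c1@3 c2@4, authorship .....
After op 2 (move_left): buffer="bzcvb" (len 5), cursors c1@2 c2@3, authorship .....
After op 3 (insert('p')): buffer="bzpcpvb" (len 7), cursors c1@3 c2@5, authorship ..1.2..
After op 4 (move_left): buffer="bzpcpvb" (len 7), cursors c1@2 c2@4, authorship ..1.2..
Authorship (.=original, N=cursor N): . . 1 . 2 . .
Index 2: author = 1

Answer: cursor 1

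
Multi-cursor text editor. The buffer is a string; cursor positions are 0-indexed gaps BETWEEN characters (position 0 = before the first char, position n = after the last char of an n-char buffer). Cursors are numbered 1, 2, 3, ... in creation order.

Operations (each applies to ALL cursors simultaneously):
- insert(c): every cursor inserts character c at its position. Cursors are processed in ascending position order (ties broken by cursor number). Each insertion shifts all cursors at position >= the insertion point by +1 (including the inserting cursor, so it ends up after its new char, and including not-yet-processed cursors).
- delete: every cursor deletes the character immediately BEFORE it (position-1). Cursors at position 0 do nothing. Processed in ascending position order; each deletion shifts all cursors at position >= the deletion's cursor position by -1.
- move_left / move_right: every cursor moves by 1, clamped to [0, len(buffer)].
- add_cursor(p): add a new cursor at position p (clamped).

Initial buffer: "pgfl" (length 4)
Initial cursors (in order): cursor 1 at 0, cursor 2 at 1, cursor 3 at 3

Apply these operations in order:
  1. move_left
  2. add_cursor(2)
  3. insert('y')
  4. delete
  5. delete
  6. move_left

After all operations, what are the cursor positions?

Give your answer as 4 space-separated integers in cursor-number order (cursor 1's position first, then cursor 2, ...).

After op 1 (move_left): buffer="pgfl" (len 4), cursors c1@0 c2@0 c3@2, authorship ....
After op 2 (add_cursor(2)): buffer="pgfl" (len 4), cursors c1@0 c2@0 c3@2 c4@2, authorship ....
After op 3 (insert('y')): buffer="yypgyyfl" (len 8), cursors c1@2 c2@2 c3@6 c4@6, authorship 12..34..
After op 4 (delete): buffer="pgfl" (len 4), cursors c1@0 c2@0 c3@2 c4@2, authorship ....
After op 5 (delete): buffer="fl" (len 2), cursors c1@0 c2@0 c3@0 c4@0, authorship ..
After op 6 (move_left): buffer="fl" (len 2), cursors c1@0 c2@0 c3@0 c4@0, authorship ..

Answer: 0 0 0 0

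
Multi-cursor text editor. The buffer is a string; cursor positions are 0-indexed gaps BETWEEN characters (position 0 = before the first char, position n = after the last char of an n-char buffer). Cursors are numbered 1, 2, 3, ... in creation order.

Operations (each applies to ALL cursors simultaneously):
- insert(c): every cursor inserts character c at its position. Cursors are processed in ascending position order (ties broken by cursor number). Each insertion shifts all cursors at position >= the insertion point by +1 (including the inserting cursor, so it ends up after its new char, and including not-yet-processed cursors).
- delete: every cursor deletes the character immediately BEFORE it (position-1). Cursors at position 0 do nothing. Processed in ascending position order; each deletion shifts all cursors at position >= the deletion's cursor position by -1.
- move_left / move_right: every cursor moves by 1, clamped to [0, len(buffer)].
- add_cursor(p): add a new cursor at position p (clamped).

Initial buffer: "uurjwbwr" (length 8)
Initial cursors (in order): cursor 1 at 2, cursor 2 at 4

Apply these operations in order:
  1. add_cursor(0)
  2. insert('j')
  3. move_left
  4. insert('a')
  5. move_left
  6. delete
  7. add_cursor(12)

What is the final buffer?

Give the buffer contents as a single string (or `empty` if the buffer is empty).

After op 1 (add_cursor(0)): buffer="uurjwbwr" (len 8), cursors c3@0 c1@2 c2@4, authorship ........
After op 2 (insert('j')): buffer="juujrjjwbwr" (len 11), cursors c3@1 c1@4 c2@7, authorship 3..1..2....
After op 3 (move_left): buffer="juujrjjwbwr" (len 11), cursors c3@0 c1@3 c2@6, authorship 3..1..2....
After op 4 (insert('a')): buffer="ajuuajrjajwbwr" (len 14), cursors c3@1 c1@5 c2@9, authorship 33..11..22....
After op 5 (move_left): buffer="ajuuajrjajwbwr" (len 14), cursors c3@0 c1@4 c2@8, authorship 33..11..22....
After op 6 (delete): buffer="ajuajrajwbwr" (len 12), cursors c3@0 c1@3 c2@6, authorship 33.11.22....
After op 7 (add_cursor(12)): buffer="ajuajrajwbwr" (len 12), cursors c3@0 c1@3 c2@6 c4@12, authorship 33.11.22....

Answer: ajuajrajwbwr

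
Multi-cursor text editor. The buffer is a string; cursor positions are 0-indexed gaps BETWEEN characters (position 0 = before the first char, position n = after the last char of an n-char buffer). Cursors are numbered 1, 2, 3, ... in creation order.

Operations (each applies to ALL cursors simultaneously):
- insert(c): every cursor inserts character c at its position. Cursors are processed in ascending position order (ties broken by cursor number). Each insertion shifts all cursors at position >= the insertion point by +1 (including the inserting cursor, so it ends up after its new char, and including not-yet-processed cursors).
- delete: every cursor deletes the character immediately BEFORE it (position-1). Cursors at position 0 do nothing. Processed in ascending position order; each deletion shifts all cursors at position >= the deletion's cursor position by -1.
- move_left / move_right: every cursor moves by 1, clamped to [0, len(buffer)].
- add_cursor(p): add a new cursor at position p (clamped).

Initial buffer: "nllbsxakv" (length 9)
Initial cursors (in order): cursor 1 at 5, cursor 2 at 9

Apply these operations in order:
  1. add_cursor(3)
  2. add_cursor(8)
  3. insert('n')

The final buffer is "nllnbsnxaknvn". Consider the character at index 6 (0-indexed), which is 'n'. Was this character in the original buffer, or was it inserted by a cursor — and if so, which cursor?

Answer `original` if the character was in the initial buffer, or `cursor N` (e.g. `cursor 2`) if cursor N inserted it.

After op 1 (add_cursor(3)): buffer="nllbsxakv" (len 9), cursors c3@3 c1@5 c2@9, authorship .........
After op 2 (add_cursor(8)): buffer="nllbsxakv" (len 9), cursors c3@3 c1@5 c4@8 c2@9, authorship .........
After op 3 (insert('n')): buffer="nllnbsnxaknvn" (len 13), cursors c3@4 c1@7 c4@11 c2@13, authorship ...3..1...4.2
Authorship (.=original, N=cursor N): . . . 3 . . 1 . . . 4 . 2
Index 6: author = 1

Answer: cursor 1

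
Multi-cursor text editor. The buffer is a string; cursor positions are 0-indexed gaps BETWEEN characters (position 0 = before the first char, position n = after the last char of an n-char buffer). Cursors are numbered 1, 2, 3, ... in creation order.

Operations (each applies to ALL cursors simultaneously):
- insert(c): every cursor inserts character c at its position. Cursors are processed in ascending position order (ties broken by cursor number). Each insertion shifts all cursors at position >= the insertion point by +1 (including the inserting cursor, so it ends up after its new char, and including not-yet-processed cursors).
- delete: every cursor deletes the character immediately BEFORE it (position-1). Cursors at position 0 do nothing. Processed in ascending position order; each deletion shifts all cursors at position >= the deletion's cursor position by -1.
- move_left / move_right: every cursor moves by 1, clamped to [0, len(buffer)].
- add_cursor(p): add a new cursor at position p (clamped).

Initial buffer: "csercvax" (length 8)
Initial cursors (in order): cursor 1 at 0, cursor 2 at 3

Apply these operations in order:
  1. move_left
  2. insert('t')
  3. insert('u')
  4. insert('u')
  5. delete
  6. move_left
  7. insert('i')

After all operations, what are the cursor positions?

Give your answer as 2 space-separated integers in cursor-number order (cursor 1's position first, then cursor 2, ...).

Answer: 2 7

Derivation:
After op 1 (move_left): buffer="csercvax" (len 8), cursors c1@0 c2@2, authorship ........
After op 2 (insert('t')): buffer="tcstercvax" (len 10), cursors c1@1 c2@4, authorship 1..2......
After op 3 (insert('u')): buffer="tucstuercvax" (len 12), cursors c1@2 c2@6, authorship 11..22......
After op 4 (insert('u')): buffer="tuucstuuercvax" (len 14), cursors c1@3 c2@8, authorship 111..222......
After op 5 (delete): buffer="tucstuercvax" (len 12), cursors c1@2 c2@6, authorship 11..22......
After op 6 (move_left): buffer="tucstuercvax" (len 12), cursors c1@1 c2@5, authorship 11..22......
After op 7 (insert('i')): buffer="tiucstiuercvax" (len 14), cursors c1@2 c2@7, authorship 111..222......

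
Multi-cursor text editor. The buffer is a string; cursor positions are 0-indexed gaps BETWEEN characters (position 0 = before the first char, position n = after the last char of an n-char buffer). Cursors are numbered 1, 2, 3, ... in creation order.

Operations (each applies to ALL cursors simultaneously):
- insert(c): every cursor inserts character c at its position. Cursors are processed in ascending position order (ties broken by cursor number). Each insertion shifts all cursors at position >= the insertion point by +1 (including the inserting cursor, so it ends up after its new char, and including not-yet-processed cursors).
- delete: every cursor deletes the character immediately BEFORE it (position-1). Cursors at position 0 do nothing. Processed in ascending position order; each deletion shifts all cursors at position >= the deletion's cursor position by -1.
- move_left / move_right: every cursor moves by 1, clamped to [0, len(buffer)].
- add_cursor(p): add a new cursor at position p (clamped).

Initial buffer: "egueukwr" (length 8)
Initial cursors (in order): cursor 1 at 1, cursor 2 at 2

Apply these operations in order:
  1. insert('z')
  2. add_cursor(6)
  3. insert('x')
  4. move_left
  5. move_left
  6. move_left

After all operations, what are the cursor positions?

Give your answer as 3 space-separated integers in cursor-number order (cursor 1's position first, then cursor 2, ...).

After op 1 (insert('z')): buffer="ezgzueukwr" (len 10), cursors c1@2 c2@4, authorship .1.2......
After op 2 (add_cursor(6)): buffer="ezgzueukwr" (len 10), cursors c1@2 c2@4 c3@6, authorship .1.2......
After op 3 (insert('x')): buffer="ezxgzxuexukwr" (len 13), cursors c1@3 c2@6 c3@9, authorship .11.22..3....
After op 4 (move_left): buffer="ezxgzxuexukwr" (len 13), cursors c1@2 c2@5 c3@8, authorship .11.22..3....
After op 5 (move_left): buffer="ezxgzxuexukwr" (len 13), cursors c1@1 c2@4 c3@7, authorship .11.22..3....
After op 6 (move_left): buffer="ezxgzxuexukwr" (len 13), cursors c1@0 c2@3 c3@6, authorship .11.22..3....

Answer: 0 3 6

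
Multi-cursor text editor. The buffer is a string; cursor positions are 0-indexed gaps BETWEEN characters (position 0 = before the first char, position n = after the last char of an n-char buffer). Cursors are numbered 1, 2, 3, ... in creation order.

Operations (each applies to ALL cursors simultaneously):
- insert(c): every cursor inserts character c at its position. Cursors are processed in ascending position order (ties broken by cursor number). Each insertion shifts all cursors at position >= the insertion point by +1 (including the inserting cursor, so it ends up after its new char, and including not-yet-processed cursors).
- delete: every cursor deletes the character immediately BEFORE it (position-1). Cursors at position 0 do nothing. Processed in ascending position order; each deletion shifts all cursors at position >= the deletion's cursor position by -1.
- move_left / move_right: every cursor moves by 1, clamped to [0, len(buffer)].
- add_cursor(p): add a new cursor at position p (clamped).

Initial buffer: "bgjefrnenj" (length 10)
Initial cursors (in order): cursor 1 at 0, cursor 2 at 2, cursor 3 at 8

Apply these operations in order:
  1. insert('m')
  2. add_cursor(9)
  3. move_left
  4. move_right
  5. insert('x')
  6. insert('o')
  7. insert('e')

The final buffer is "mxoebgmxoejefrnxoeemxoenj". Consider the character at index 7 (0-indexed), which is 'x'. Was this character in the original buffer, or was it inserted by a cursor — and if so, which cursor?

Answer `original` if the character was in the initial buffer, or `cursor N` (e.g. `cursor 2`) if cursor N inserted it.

After op 1 (insert('m')): buffer="mbgmjefrnemnj" (len 13), cursors c1@1 c2@4 c3@11, authorship 1..2......3..
After op 2 (add_cursor(9)): buffer="mbgmjefrnemnj" (len 13), cursors c1@1 c2@4 c4@9 c3@11, authorship 1..2......3..
After op 3 (move_left): buffer="mbgmjefrnemnj" (len 13), cursors c1@0 c2@3 c4@8 c3@10, authorship 1..2......3..
After op 4 (move_right): buffer="mbgmjefrnemnj" (len 13), cursors c1@1 c2@4 c4@9 c3@11, authorship 1..2......3..
After op 5 (insert('x')): buffer="mxbgmxjefrnxemxnj" (len 17), cursors c1@2 c2@6 c4@12 c3@15, authorship 11..22.....4.33..
After op 6 (insert('o')): buffer="mxobgmxojefrnxoemxonj" (len 21), cursors c1@3 c2@8 c4@15 c3@19, authorship 111..222.....44.333..
After op 7 (insert('e')): buffer="mxoebgmxoejefrnxoeemxoenj" (len 25), cursors c1@4 c2@10 c4@18 c3@23, authorship 1111..2222.....444.3333..
Authorship (.=original, N=cursor N): 1 1 1 1 . . 2 2 2 2 . . . . . 4 4 4 . 3 3 3 3 . .
Index 7: author = 2

Answer: cursor 2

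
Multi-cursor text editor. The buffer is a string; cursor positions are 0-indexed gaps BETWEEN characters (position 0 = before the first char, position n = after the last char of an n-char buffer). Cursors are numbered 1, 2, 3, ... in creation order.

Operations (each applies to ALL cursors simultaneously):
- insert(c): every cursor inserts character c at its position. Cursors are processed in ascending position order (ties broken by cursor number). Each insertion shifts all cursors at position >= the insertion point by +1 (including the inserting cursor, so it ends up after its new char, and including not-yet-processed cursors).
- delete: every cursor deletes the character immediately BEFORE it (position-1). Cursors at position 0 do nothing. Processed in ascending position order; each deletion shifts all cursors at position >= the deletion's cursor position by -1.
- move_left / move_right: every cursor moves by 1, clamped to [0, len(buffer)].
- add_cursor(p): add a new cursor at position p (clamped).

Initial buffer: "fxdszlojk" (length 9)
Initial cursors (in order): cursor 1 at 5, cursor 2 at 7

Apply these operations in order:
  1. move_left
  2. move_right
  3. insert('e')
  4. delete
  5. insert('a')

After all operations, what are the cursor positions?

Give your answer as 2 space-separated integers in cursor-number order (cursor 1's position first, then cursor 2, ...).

After op 1 (move_left): buffer="fxdszlojk" (len 9), cursors c1@4 c2@6, authorship .........
After op 2 (move_right): buffer="fxdszlojk" (len 9), cursors c1@5 c2@7, authorship .........
After op 3 (insert('e')): buffer="fxdszeloejk" (len 11), cursors c1@6 c2@9, authorship .....1..2..
After op 4 (delete): buffer="fxdszlojk" (len 9), cursors c1@5 c2@7, authorship .........
After op 5 (insert('a')): buffer="fxdszaloajk" (len 11), cursors c1@6 c2@9, authorship .....1..2..

Answer: 6 9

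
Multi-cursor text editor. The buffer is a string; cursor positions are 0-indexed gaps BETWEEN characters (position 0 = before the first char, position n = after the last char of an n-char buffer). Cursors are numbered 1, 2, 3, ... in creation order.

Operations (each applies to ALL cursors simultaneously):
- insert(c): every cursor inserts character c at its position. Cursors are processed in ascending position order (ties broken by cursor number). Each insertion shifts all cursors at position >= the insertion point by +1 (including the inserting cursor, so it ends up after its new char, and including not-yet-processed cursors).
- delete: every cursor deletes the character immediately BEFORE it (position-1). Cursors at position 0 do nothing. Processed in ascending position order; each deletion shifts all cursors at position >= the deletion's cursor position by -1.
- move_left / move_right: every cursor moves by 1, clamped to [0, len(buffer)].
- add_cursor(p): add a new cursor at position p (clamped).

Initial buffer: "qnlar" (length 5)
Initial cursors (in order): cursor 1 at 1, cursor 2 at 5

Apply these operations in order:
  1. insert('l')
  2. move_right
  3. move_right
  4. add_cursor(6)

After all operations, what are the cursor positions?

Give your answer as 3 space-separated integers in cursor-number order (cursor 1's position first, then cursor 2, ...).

Answer: 4 7 6

Derivation:
After op 1 (insert('l')): buffer="qlnlarl" (len 7), cursors c1@2 c2@7, authorship .1....2
After op 2 (move_right): buffer="qlnlarl" (len 7), cursors c1@3 c2@7, authorship .1....2
After op 3 (move_right): buffer="qlnlarl" (len 7), cursors c1@4 c2@7, authorship .1....2
After op 4 (add_cursor(6)): buffer="qlnlarl" (len 7), cursors c1@4 c3@6 c2@7, authorship .1....2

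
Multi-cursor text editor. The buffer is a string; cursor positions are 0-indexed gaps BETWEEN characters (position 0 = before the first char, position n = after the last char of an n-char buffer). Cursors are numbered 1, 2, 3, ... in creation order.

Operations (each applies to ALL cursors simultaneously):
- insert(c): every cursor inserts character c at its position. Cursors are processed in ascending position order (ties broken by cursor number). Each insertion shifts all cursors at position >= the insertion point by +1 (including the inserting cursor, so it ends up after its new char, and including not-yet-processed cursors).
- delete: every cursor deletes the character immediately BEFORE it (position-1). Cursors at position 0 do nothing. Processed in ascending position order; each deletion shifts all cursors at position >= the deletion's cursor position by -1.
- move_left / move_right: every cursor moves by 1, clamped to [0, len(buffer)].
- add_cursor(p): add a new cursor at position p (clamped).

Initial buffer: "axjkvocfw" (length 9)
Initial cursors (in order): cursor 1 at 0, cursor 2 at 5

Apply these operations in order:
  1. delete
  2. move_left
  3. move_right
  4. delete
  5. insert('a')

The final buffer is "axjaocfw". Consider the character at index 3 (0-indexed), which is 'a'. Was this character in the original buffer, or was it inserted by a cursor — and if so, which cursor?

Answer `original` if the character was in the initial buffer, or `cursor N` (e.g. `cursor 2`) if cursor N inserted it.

After op 1 (delete): buffer="axjkocfw" (len 8), cursors c1@0 c2@4, authorship ........
After op 2 (move_left): buffer="axjkocfw" (len 8), cursors c1@0 c2@3, authorship ........
After op 3 (move_right): buffer="axjkocfw" (len 8), cursors c1@1 c2@4, authorship ........
After op 4 (delete): buffer="xjocfw" (len 6), cursors c1@0 c2@2, authorship ......
After op 5 (insert('a')): buffer="axjaocfw" (len 8), cursors c1@1 c2@4, authorship 1..2....
Authorship (.=original, N=cursor N): 1 . . 2 . . . .
Index 3: author = 2

Answer: cursor 2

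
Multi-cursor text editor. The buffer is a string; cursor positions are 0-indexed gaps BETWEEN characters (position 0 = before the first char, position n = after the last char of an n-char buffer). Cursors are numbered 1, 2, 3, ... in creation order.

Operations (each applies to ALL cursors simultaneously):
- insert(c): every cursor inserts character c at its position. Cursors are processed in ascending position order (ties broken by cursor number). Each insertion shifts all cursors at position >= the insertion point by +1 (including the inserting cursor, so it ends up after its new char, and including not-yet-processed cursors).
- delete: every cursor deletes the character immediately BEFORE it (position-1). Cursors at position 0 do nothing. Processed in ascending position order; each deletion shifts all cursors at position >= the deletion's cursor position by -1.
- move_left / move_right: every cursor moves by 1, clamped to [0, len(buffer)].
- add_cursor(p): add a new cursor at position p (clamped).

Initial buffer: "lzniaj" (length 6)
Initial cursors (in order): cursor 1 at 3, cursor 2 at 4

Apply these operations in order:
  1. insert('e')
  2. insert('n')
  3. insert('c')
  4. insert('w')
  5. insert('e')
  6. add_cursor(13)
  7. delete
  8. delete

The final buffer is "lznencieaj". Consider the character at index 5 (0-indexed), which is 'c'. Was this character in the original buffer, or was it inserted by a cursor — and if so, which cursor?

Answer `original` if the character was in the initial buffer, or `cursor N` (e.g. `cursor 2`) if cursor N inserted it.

Answer: cursor 1

Derivation:
After op 1 (insert('e')): buffer="lzneieaj" (len 8), cursors c1@4 c2@6, authorship ...1.2..
After op 2 (insert('n')): buffer="lznenienaj" (len 10), cursors c1@5 c2@8, authorship ...11.22..
After op 3 (insert('c')): buffer="lznenciencaj" (len 12), cursors c1@6 c2@10, authorship ...111.222..
After op 4 (insert('w')): buffer="lznencwiencwaj" (len 14), cursors c1@7 c2@12, authorship ...1111.2222..
After op 5 (insert('e')): buffer="lznencweiencweaj" (len 16), cursors c1@8 c2@14, authorship ...11111.22222..
After op 6 (add_cursor(13)): buffer="lznencweiencweaj" (len 16), cursors c1@8 c3@13 c2@14, authorship ...11111.22222..
After op 7 (delete): buffer="lznencwiencaj" (len 13), cursors c1@7 c2@11 c3@11, authorship ...1111.222..
After op 8 (delete): buffer="lznencieaj" (len 10), cursors c1@6 c2@8 c3@8, authorship ...111.2..
Authorship (.=original, N=cursor N): . . . 1 1 1 . 2 . .
Index 5: author = 1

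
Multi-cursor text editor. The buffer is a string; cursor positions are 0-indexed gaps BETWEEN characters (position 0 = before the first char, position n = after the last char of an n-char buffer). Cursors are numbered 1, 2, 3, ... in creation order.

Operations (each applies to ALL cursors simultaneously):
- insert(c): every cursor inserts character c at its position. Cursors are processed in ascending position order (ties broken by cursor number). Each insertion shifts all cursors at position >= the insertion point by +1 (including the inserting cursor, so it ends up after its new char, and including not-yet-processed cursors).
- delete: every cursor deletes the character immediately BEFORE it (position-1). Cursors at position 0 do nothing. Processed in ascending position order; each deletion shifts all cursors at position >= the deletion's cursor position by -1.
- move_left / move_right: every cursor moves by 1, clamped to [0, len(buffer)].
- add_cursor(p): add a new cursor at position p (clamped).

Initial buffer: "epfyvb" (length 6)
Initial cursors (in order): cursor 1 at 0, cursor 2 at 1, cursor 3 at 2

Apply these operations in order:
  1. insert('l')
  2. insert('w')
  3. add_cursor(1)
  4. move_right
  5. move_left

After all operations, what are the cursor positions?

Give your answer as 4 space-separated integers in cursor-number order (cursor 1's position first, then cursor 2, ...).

Answer: 2 5 8 1

Derivation:
After op 1 (insert('l')): buffer="lelplfyvb" (len 9), cursors c1@1 c2@3 c3@5, authorship 1.2.3....
After op 2 (insert('w')): buffer="lwelwplwfyvb" (len 12), cursors c1@2 c2@5 c3@8, authorship 11.22.33....
After op 3 (add_cursor(1)): buffer="lwelwplwfyvb" (len 12), cursors c4@1 c1@2 c2@5 c3@8, authorship 11.22.33....
After op 4 (move_right): buffer="lwelwplwfyvb" (len 12), cursors c4@2 c1@3 c2@6 c3@9, authorship 11.22.33....
After op 5 (move_left): buffer="lwelwplwfyvb" (len 12), cursors c4@1 c1@2 c2@5 c3@8, authorship 11.22.33....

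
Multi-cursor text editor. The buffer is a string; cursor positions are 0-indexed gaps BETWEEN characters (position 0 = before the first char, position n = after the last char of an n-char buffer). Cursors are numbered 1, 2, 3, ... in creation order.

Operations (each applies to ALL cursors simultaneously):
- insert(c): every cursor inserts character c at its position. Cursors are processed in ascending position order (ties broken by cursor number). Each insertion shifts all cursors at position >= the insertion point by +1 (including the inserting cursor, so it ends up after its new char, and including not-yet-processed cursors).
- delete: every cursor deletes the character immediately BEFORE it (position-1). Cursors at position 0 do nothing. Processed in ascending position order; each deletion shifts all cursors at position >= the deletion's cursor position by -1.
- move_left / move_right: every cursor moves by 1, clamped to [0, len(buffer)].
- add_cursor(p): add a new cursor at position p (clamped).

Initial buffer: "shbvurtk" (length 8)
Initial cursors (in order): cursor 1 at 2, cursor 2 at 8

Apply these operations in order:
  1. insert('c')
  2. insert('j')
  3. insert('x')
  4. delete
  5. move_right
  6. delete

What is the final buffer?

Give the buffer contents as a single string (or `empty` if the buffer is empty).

Answer: shcjvurtkc

Derivation:
After op 1 (insert('c')): buffer="shcbvurtkc" (len 10), cursors c1@3 c2@10, authorship ..1......2
After op 2 (insert('j')): buffer="shcjbvurtkcj" (len 12), cursors c1@4 c2@12, authorship ..11......22
After op 3 (insert('x')): buffer="shcjxbvurtkcjx" (len 14), cursors c1@5 c2@14, authorship ..111......222
After op 4 (delete): buffer="shcjbvurtkcj" (len 12), cursors c1@4 c2@12, authorship ..11......22
After op 5 (move_right): buffer="shcjbvurtkcj" (len 12), cursors c1@5 c2@12, authorship ..11......22
After op 6 (delete): buffer="shcjvurtkc" (len 10), cursors c1@4 c2@10, authorship ..11.....2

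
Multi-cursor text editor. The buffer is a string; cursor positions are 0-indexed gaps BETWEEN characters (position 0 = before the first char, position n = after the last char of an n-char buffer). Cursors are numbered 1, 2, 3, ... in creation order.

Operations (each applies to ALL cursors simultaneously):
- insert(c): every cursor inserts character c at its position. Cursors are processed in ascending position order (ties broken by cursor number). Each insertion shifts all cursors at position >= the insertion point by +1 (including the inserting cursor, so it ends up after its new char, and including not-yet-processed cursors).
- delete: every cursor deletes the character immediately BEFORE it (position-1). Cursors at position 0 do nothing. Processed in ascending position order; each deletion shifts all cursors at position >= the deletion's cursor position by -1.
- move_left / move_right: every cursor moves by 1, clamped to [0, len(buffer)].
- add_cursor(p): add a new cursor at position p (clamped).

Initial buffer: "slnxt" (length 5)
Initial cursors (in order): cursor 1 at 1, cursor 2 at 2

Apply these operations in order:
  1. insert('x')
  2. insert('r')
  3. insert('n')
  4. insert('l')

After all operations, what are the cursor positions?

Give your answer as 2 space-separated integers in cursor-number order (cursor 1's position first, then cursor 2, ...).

After op 1 (insert('x')): buffer="sxlxnxt" (len 7), cursors c1@2 c2@4, authorship .1.2...
After op 2 (insert('r')): buffer="sxrlxrnxt" (len 9), cursors c1@3 c2@6, authorship .11.22...
After op 3 (insert('n')): buffer="sxrnlxrnnxt" (len 11), cursors c1@4 c2@8, authorship .111.222...
After op 4 (insert('l')): buffer="sxrnllxrnlnxt" (len 13), cursors c1@5 c2@10, authorship .1111.2222...

Answer: 5 10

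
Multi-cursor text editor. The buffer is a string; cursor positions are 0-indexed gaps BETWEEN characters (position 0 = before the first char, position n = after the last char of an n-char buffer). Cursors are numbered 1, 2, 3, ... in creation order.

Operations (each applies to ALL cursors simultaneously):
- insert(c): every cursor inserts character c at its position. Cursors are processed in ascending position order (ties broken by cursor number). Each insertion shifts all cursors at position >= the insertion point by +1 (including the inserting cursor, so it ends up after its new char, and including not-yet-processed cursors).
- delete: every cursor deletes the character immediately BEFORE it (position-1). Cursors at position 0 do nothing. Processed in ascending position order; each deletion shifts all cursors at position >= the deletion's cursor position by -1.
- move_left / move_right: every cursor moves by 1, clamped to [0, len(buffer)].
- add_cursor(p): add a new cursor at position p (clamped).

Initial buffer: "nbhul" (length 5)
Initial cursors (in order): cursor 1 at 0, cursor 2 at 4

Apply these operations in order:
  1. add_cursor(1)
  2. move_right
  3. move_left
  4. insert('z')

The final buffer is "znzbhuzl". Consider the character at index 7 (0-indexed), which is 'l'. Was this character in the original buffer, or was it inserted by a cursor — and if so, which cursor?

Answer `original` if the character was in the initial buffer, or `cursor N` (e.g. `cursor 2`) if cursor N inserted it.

After op 1 (add_cursor(1)): buffer="nbhul" (len 5), cursors c1@0 c3@1 c2@4, authorship .....
After op 2 (move_right): buffer="nbhul" (len 5), cursors c1@1 c3@2 c2@5, authorship .....
After op 3 (move_left): buffer="nbhul" (len 5), cursors c1@0 c3@1 c2@4, authorship .....
After op 4 (insert('z')): buffer="znzbhuzl" (len 8), cursors c1@1 c3@3 c2@7, authorship 1.3...2.
Authorship (.=original, N=cursor N): 1 . 3 . . . 2 .
Index 7: author = original

Answer: original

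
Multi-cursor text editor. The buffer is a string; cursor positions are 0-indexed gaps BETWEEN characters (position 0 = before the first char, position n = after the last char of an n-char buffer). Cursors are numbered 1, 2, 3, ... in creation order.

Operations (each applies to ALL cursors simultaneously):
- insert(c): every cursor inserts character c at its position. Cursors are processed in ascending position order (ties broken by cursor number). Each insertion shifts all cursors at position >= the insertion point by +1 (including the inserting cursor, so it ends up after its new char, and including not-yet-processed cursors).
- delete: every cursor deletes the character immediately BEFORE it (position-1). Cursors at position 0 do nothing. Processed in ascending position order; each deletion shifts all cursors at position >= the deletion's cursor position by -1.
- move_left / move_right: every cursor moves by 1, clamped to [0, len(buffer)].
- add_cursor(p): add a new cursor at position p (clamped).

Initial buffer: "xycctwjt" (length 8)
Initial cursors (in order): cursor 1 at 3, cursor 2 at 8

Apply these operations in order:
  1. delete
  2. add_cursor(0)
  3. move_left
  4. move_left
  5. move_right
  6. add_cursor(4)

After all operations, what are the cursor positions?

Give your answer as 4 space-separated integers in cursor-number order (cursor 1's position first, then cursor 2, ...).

Answer: 1 5 1 4

Derivation:
After op 1 (delete): buffer="xyctwj" (len 6), cursors c1@2 c2@6, authorship ......
After op 2 (add_cursor(0)): buffer="xyctwj" (len 6), cursors c3@0 c1@2 c2@6, authorship ......
After op 3 (move_left): buffer="xyctwj" (len 6), cursors c3@0 c1@1 c2@5, authorship ......
After op 4 (move_left): buffer="xyctwj" (len 6), cursors c1@0 c3@0 c2@4, authorship ......
After op 5 (move_right): buffer="xyctwj" (len 6), cursors c1@1 c3@1 c2@5, authorship ......
After op 6 (add_cursor(4)): buffer="xyctwj" (len 6), cursors c1@1 c3@1 c4@4 c2@5, authorship ......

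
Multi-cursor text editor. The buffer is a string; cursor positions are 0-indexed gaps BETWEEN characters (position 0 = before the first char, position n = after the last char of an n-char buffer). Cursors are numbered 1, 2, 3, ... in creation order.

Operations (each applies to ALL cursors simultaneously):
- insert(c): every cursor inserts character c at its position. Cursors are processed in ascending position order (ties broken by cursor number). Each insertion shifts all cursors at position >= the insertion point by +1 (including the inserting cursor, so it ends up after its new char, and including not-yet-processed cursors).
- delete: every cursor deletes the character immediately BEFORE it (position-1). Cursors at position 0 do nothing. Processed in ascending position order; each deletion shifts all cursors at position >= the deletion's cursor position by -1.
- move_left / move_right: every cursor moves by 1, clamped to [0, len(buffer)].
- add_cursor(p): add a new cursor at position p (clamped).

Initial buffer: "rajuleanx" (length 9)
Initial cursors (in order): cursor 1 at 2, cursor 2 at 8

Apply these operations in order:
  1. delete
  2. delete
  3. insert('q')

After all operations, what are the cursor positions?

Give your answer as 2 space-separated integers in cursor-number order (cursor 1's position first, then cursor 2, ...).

Answer: 1 6

Derivation:
After op 1 (delete): buffer="rjuleax" (len 7), cursors c1@1 c2@6, authorship .......
After op 2 (delete): buffer="julex" (len 5), cursors c1@0 c2@4, authorship .....
After op 3 (insert('q')): buffer="qjuleqx" (len 7), cursors c1@1 c2@6, authorship 1....2.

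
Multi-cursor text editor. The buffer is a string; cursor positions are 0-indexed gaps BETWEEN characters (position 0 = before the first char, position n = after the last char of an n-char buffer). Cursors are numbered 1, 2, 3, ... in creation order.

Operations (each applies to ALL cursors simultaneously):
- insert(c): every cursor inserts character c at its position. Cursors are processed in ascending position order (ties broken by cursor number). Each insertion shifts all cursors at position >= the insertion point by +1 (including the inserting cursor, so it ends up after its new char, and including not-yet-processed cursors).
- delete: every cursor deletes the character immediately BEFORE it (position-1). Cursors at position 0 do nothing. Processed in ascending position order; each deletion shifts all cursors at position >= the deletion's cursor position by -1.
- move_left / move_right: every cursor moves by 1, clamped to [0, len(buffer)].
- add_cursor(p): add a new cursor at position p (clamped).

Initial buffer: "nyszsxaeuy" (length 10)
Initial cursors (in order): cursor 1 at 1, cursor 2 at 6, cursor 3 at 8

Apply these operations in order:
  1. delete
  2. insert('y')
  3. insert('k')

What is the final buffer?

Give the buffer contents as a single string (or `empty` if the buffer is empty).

After op 1 (delete): buffer="yszsauy" (len 7), cursors c1@0 c2@4 c3@5, authorship .......
After op 2 (insert('y')): buffer="yyszsyayuy" (len 10), cursors c1@1 c2@6 c3@8, authorship 1....2.3..
After op 3 (insert('k')): buffer="ykyszsykaykuy" (len 13), cursors c1@2 c2@8 c3@11, authorship 11....22.33..

Answer: ykyszsykaykuy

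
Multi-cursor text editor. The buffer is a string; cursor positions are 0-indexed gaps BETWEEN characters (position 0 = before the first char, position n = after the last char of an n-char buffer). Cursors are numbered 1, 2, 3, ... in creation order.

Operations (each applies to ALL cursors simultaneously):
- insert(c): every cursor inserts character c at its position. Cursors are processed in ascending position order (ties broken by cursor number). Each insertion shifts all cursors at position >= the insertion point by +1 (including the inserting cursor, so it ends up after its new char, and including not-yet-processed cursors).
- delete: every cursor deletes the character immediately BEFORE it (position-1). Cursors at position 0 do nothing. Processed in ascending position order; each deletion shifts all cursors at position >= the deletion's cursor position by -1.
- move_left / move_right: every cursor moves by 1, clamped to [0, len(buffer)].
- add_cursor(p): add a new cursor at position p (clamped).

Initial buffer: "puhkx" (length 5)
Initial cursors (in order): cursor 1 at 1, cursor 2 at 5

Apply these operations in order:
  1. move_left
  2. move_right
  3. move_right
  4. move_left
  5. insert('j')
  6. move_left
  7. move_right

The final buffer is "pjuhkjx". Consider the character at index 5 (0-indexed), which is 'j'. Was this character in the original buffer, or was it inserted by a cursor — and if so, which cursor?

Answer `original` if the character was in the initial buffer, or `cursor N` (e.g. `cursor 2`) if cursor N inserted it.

Answer: cursor 2

Derivation:
After op 1 (move_left): buffer="puhkx" (len 5), cursors c1@0 c2@4, authorship .....
After op 2 (move_right): buffer="puhkx" (len 5), cursors c1@1 c2@5, authorship .....
After op 3 (move_right): buffer="puhkx" (len 5), cursors c1@2 c2@5, authorship .....
After op 4 (move_left): buffer="puhkx" (len 5), cursors c1@1 c2@4, authorship .....
After op 5 (insert('j')): buffer="pjuhkjx" (len 7), cursors c1@2 c2@6, authorship .1...2.
After op 6 (move_left): buffer="pjuhkjx" (len 7), cursors c1@1 c2@5, authorship .1...2.
After op 7 (move_right): buffer="pjuhkjx" (len 7), cursors c1@2 c2@6, authorship .1...2.
Authorship (.=original, N=cursor N): . 1 . . . 2 .
Index 5: author = 2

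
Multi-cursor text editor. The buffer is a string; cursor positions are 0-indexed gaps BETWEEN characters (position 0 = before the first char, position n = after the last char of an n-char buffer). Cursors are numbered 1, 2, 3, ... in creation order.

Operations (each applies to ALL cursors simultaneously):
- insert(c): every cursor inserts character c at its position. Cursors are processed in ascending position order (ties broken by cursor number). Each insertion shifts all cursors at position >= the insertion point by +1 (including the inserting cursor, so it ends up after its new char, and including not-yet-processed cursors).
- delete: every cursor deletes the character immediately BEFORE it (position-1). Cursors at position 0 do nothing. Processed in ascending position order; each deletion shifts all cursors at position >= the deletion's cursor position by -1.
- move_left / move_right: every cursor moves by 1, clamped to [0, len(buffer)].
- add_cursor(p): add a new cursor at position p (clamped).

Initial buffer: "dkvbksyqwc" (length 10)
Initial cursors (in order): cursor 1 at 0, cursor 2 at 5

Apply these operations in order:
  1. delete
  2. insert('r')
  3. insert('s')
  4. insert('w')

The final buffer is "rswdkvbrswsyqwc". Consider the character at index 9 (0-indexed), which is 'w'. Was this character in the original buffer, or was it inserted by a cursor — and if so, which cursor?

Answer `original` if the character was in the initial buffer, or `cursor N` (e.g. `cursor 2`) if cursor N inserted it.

After op 1 (delete): buffer="dkvbsyqwc" (len 9), cursors c1@0 c2@4, authorship .........
After op 2 (insert('r')): buffer="rdkvbrsyqwc" (len 11), cursors c1@1 c2@6, authorship 1....2.....
After op 3 (insert('s')): buffer="rsdkvbrssyqwc" (len 13), cursors c1@2 c2@8, authorship 11....22.....
After op 4 (insert('w')): buffer="rswdkvbrswsyqwc" (len 15), cursors c1@3 c2@10, authorship 111....222.....
Authorship (.=original, N=cursor N): 1 1 1 . . . . 2 2 2 . . . . .
Index 9: author = 2

Answer: cursor 2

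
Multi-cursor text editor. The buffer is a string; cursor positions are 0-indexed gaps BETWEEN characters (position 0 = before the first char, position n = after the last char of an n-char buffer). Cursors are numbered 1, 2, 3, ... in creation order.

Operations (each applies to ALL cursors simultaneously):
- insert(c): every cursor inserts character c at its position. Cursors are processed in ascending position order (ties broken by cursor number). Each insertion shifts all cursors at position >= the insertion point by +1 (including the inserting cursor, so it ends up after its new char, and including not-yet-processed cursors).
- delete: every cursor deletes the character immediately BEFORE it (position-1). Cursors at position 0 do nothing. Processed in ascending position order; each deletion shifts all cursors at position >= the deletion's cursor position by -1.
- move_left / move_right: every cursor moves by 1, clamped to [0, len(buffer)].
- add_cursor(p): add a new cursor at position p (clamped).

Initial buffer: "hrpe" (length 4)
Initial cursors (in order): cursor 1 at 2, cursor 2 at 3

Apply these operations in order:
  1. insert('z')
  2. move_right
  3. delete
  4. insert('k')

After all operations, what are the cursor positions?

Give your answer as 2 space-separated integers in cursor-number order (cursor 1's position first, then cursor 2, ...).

Answer: 4 6

Derivation:
After op 1 (insert('z')): buffer="hrzpze" (len 6), cursors c1@3 c2@5, authorship ..1.2.
After op 2 (move_right): buffer="hrzpze" (len 6), cursors c1@4 c2@6, authorship ..1.2.
After op 3 (delete): buffer="hrzz" (len 4), cursors c1@3 c2@4, authorship ..12
After op 4 (insert('k')): buffer="hrzkzk" (len 6), cursors c1@4 c2@6, authorship ..1122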